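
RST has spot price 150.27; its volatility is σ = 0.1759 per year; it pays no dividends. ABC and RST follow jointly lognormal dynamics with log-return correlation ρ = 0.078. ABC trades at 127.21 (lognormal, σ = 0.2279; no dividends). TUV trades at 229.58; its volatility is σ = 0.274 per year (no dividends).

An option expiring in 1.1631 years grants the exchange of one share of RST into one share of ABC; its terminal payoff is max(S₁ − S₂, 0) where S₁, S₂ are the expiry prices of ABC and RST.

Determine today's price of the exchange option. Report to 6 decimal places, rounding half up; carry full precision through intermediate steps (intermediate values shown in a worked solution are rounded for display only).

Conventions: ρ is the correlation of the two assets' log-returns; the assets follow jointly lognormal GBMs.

exchange price = 7.405686

σ_eff = √(σ₁² + σ₂² − 2ρσ₁σ₂) = √(0.2279² + 0.1759² − 2·0.078·0.2279·0.1759) = 0.276813
d₁ = (ln(S₁/S₂) + (q₂ − q₁ + σ_eff²/2)T) / (σ_eff√T) = (ln(127.21/150.27) + (0.0 − 0.0 + 0.038313)·1.1631) / 0.298535 = -0.408772
d₂ = d₁ − σ_eff√T = -0.408772 − 0.298535 = -0.707307
N(d₁) = 0.341353,  N(d₂) = 0.239688
V = S₁·e^{−q₁T}·N(d₁) − S₂·e^{−q₂T}·N(d₂) = 43.423570 − 36.017884 = 7.405686
Key observation: pricing in RST-units makes this a unit-strike call on the ratio S₁/S₂ — the risk-free rate cancels and cannot affect the value.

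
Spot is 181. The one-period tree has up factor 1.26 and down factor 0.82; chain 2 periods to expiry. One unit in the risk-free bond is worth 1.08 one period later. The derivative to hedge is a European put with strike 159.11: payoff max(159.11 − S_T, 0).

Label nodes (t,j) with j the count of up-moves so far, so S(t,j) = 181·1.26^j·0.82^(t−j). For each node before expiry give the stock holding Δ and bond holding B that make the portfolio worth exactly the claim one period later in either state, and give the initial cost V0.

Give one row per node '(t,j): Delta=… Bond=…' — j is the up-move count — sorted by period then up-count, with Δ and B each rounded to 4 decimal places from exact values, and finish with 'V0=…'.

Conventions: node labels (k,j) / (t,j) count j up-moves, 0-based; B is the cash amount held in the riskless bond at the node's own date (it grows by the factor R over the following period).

Arbitrage-free pricing uses the up-move probability p* = (R−d)/(u−d) = 0.5909, discounting each step at R = 1.08.
Expiry values: V(2,0)=37.4056, V(2,1)=0.0000, V(2,2)=0.0000
Node (1,0) S=148.4200: V=(p*·0.0000+(1−p*)·37.4056)/1.08=14.1688; Δ=(0.0000−37.4056)/(187.0092−121.7044)=-0.5728; B=V−Δ·S=99.1815
Node (1,1) S=228.0600: V=(p*·0.0000+(1−p*)·0.0000)/1.08=0.0000; Δ=(0.0000−0.0000)/(287.3556−187.0092)=0.0000; B=V−Δ·S=0.0000
Node (0,0) S=181.0000: V=(p*·0.0000+(1−p*)·14.1688)/1.08=5.3670; Δ=(0.0000−14.1688)/(228.0600−148.4200)=-0.1779; B=V−Δ·S=37.5688
Verification: the root portfolio costs Δ(0,0)·S0 + B(0,0) = 5.3670, matching V0.

(0,0): Delta=-0.1779 Bond=37.5688
(1,0): Delta=-0.5728 Bond=99.1815
(1,1): Delta=0.0000 Bond=0.0000
V0=5.3670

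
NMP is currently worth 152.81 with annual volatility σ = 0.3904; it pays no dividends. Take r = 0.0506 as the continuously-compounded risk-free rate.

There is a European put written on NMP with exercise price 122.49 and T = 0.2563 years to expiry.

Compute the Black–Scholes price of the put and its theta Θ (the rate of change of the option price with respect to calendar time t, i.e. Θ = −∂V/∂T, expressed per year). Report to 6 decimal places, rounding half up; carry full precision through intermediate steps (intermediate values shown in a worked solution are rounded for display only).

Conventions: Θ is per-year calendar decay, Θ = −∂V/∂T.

σ√T = 0.3904·√0.2563 = 0.197644
d₁ = (ln(S/K) + (r+σ²/2)T) / (σ√T) = (ln(152.81/122.49) + (0.0506+0.3904²/2)·0.2563) / 0.197644 = (0.221166 + 0.032500) / 0.197644 = 1.283449
d₂ = d₁ − σ√T = 1.283449 − 0.197644 = 1.085805
e^{−rT} = 0.987115
N(−d₁) = 0.099667,  N(−d₂) = 0.138783
Put price V = K·e^{−rT}·N(−d₂) − S·N(−d₁) = 16.780445 − 15.230170 = 1.550275
φ(d₁) = (1/√(2π))·e^{−d₁²/2} = 0.175072
Θ = −S·φ(d₁)·σ/(2√T) + r·K·e^{−rT}·N(−d₂) = −10.315097 + 0.849091 = -9.466006

price = 1.550275
Θ = -9.466006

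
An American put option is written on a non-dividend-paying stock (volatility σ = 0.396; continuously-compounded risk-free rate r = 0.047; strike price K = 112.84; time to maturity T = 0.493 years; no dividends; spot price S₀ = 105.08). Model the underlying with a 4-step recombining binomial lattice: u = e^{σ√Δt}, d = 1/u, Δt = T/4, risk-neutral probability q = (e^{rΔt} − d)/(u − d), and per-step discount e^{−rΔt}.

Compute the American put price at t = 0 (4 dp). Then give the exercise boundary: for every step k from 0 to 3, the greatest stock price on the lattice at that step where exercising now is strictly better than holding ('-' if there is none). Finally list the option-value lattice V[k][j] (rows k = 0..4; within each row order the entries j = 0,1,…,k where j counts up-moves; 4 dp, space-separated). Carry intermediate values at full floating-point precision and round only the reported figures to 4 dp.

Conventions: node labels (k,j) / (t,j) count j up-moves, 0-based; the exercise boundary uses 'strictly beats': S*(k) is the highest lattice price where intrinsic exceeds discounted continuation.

Δt=0.12325, u=1.14915, d=0.87021, q=0.48613, disc=e^(-rΔt)=0.99422
k=4 terminal: V=max(K-S,0) → 52.5825 33.2670 7.7600 0.0000 0.0000
k=3: j=0 S=69.2450 intr=43.5950 cont=42.9432 V=43.5950[EX]; j=1 S=91.4414 intr=21.3986 cont=20.7468 V=21.3986[EX]; j=2 S=120.7528 intr=0.0000 cont=3.9646 V=3.9646[hold]; j=3 S=159.4600 intr=0.0000 cont=0.0000 V=0.0000[hold]  S*(3)=91.4414
k=2: j=0 S=79.5730 intr=33.2670 cont=32.6152 V=33.2670[EX]; j=1 S=105.0800 intr=7.7600 cont=12.8488 V=12.8488[hold]; j=2 S=138.7632 intr=0.0000 cont=2.0255 V=2.0255[hold]  S*(2)=79.5730
k=1: j=0 S=91.4414 intr=21.3986 cont=23.2064 V=23.2064[hold]; j=1 S=120.7528 intr=0.0000 cont=7.5435 V=7.5435[hold]  S*(1)=-
k=0: j=0 S=105.0800 intr=7.7600 cont=15.5022 V=15.5022[hold]  S*(0)=-

price = 15.5022
boundary = - - 79.5730 91.4414
tree:
15.5022
23.2064 7.5435
33.2670 12.8488 2.0255
43.5950 21.3986 3.9646 0.0000
52.5825 33.2670 7.7600 0.0000 0.0000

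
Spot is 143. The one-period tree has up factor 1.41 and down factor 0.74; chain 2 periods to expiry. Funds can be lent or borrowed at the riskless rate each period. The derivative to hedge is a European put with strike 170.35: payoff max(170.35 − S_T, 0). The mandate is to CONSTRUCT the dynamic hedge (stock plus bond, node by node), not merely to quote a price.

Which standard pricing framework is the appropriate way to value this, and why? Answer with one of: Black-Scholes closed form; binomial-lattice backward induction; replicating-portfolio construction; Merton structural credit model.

Key observation: a price alone would not answer the question — the per-node share/bond construction on the spot-143, 1.41/0.74 tree is required, and only the replicating-portfolio method yields it.

framework: replicating-portfolio construction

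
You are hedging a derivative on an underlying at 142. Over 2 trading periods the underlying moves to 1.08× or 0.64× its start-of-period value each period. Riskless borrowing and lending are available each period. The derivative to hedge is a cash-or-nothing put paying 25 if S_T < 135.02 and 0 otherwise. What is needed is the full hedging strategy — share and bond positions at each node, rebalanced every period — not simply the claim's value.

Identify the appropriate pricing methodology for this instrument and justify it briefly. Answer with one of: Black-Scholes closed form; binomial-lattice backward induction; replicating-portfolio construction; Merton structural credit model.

framework: replicating-portfolio construction

Key observation: the mandate to exhibit the hedge at every date and state singles out the replicating-portfolio construction on the 2-period tree with factors 1.08 and 0.64 from 142.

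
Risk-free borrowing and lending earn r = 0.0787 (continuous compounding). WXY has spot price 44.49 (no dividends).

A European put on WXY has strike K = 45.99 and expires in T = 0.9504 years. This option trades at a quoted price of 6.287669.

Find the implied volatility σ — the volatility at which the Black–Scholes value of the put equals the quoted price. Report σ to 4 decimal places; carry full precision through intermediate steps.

At σ = 0.4254 the Black–Scholes value reproduces the quote:
σ√T = 0.4254·√0.9504 = 0.414716
d₁ = (ln(S/K) + (r+σ²/2)T) / (σ√T) = (ln(44.49/45.99) + (0.0787+0.4254²/2)·0.9504) / 0.414716 = (-0.033160 + 0.160791) / 0.414716 = 0.307757
d₂ = d₁ − σ√T = 0.307757 − 0.414716 = -0.106959
e^{−rT} = 0.927932
N(−d₁) = 0.379134,  N(−d₂) = 0.542589
V = K·e^{−rT}·N(−d₂) − S·N(−d₁) = 23.155330 − 16.867660 = 6.287669 (equal to the quote); since ∂V/∂σ > 0 for all σ, the implied volatility is unique

sigma = 0.4254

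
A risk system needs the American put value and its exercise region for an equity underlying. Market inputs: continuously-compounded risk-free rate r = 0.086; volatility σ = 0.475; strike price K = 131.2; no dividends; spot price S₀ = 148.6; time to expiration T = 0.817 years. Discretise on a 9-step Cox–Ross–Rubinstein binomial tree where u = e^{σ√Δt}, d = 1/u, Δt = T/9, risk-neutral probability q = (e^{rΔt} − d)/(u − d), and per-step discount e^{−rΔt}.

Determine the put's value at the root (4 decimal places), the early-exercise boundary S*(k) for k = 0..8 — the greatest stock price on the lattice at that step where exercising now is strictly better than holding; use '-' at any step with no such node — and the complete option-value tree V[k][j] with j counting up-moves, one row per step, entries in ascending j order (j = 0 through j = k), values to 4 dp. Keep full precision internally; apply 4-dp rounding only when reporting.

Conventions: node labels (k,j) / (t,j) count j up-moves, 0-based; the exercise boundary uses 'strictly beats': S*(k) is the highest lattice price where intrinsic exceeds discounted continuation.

params: Δt=0.09078 u=1.15386 d=0.86665 q=0.49157 e^(-rΔt)=0.99222
t_9 payoffs: 90.2141 76.6315 58.5476 34.4708 2.4151 0.0000 0.0000 0.0000 0.0000 0.0000
t_8: node(8,0) S=47.2921 payoff=83.9079 vs cont=82.8876 → 83.9079 [stop]  node(8,1) S=62.9645 payoff=68.2355 vs cont=67.2152 → 68.2355 [stop]  node(8,2) S=83.8308 payoff=47.3692 vs cont=46.3489 → 47.3692 [stop]  node(8,3) S=111.6121 payoff=19.5879 vs cont=18.5676 → 19.5879 [stop]  node(8,4) S=148.6000 payoff=0.0000 vs cont=1.2183 → 1.2183 [wait]  node(8,5) S=197.8456 payoff=0.0000 vs cont=0.0000 → 0.0000 [wait]  node(8,6) S=263.4111 payoff=0.0000 vs cont=0.0000 → 0.0000 [wait]  node(8,7) S=350.7047 payoff=0.0000 vs cont=0.0000 → 0.0000 [wait]  node(8,8) S=466.9272 payoff=0.0000 vs cont=0.0000 → 0.0000 [wait]  ⇒ S*(8)=111.6121
t_7: node(7,0) S=54.5685 payoff=76.6315 vs cont=75.6112 → 76.6315 [stop]  node(7,1) S=72.6524 payoff=58.5476 vs cont=57.5274 → 58.5476 [stop]  node(7,2) S=96.7292 payoff=34.4708 vs cont=33.4506 → 34.4708 [stop]  node(7,3) S=128.7849 payoff=2.4151 vs cont=10.4759 → 10.4759 [wait]  node(7,4) S=171.4639 payoff=0.0000 vs cont=0.6146 → 0.6146 [wait]  node(7,5) S=228.2865 payoff=0.0000 vs cont=0.0000 → 0.0000 [wait]  node(7,6) S=303.9400 payoff=0.0000 vs cont=0.0000 → 0.0000 [wait]  node(7,7) S=404.6648 payoff=0.0000 vs cont=0.0000 → 0.0000 [wait]  ⇒ S*(7)=96.7292
t_6: node(6,0) S=62.9645 payoff=68.2355 vs cont=67.2152 → 68.2355 [stop]  node(6,1) S=83.8308 payoff=47.3692 vs cont=46.3489 → 47.3692 [stop]  node(6,2) S=111.6121 payoff=19.5879 vs cont=22.4993 → 22.4993 [wait]  node(6,3) S=148.6000 payoff=0.0000 vs cont=5.5846 → 5.5846 [wait]  node(6,4) S=197.8456 payoff=0.0000 vs cont=0.3101 → 0.3101 [wait]  node(6,5) S=263.4111 payoff=0.0000 vs cont=0.0000 → 0.0000 [wait]  node(6,6) S=350.7047 payoff=0.0000 vs cont=0.0000 → 0.0000 [wait]  ⇒ S*(6)=83.8308
t_5: node(5,0) S=72.6524 payoff=58.5476 vs cont=57.5274 → 58.5476 [stop]  node(5,1) S=96.7292 payoff=34.4708 vs cont=34.8706 → 34.8706 [wait]  node(5,2) S=128.7849 payoff=2.4151 vs cont=14.0742 → 14.0742 [wait]  node(5,3) S=171.4639 payoff=0.0000 vs cont=2.9685 → 2.9685 [wait]  node(5,4) S=228.2865 payoff=0.0000 vs cont=0.1564 → 0.1564 [wait]  node(5,5) S=303.9400 payoff=0.0000 vs cont=0.0000 → 0.0000 [wait]  ⇒ S*(5)=72.6524
t_4: node(4,0) S=83.8308 payoff=47.3692 vs cont=46.5439 → 47.3692 [stop]  node(4,1) S=111.6121 payoff=19.5879 vs cont=24.4560 → 24.4560 [wait]  node(4,2) S=148.6000 payoff=0.0000 vs cont=8.5480 → 8.5480 [wait]  node(4,3) S=197.8456 payoff=0.0000 vs cont=1.5738 → 1.5738 [wait]  node(4,4) S=263.4111 payoff=0.0000 vs cont=0.0789 → 0.0789 [wait]  ⇒ S*(4)=83.8308
t_3: node(3,0) S=96.7292 payoff=34.4708 vs cont=35.8250 → 35.8250 [wait]  node(3,1) S=128.7849 payoff=2.4151 vs cont=16.5067 → 16.5067 [wait]  node(3,2) S=171.4639 payoff=0.0000 vs cont=5.0799 → 5.0799 [wait]  node(3,3) S=228.2865 payoff=0.0000 vs cont=0.8325 → 0.8325 [wait]  ⇒ S*(3)=-
t_2: node(2,0) S=111.6121 payoff=19.5879 vs cont=26.1239 → 26.1239 [wait]  node(2,1) S=148.6000 payoff=0.0000 vs cont=10.8049 → 10.8049 [wait]  node(2,2) S=197.8456 payoff=0.0000 vs cont=2.9687 → 2.9687 [wait]  ⇒ S*(2)=-
t_1: node(1,0) S=128.7849 payoff=2.4151 vs cont=18.4490 → 18.4490 [wait]  node(1,1) S=171.4639 payoff=0.0000 vs cont=6.8988 → 6.8988 [wait]  ⇒ S*(1)=-
t_0: node(0,0) S=148.6000 payoff=0.0000 vs cont=12.6719 → 12.6719 [wait]  ⇒ S*(0)=-

price = 12.6719
boundary = - - - - 83.8308 72.6524 83.8308 96.7292 111.6121
tree:
12.6719
18.4490 6.8988
26.1239 10.8049 2.9687
35.8250 16.5067 5.0799 0.8325
47.3692 24.4560 8.5480 1.5738 0.0789
58.5476 34.8706 14.0742 2.9685 0.1564 0.0000
68.2355 47.3692 22.4993 5.5846 0.3101 0.0000 0.0000
76.6315 58.5476 34.4708 10.4759 0.6146 0.0000 0.0000 0.0000
83.9079 68.2355 47.3692 19.5879 1.2183 0.0000 0.0000 0.0000 0.0000
90.2141 76.6315 58.5476 34.4708 2.4151 0.0000 0.0000 0.0000 0.0000 0.0000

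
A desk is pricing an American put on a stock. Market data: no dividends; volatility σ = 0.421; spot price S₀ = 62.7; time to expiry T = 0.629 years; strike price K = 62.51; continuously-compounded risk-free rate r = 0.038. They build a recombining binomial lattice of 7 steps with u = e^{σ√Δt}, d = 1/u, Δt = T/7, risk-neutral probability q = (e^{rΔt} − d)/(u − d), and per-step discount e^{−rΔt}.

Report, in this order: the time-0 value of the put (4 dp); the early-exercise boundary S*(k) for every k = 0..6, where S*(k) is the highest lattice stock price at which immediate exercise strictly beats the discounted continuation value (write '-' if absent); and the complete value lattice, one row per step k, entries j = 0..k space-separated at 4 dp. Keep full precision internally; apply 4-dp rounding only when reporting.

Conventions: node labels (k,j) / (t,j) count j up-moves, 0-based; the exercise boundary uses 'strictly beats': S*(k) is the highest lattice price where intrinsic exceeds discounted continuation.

price = 7.8234
boundary = - - - - 37.8474 42.9382 48.7138
tree:
7.8234
11.0052 4.4596
14.9842 6.8073 1.9682
19.6427 10.0842 3.3340 0.5144
24.6626 14.3875 5.5311 0.9965 0.0000
29.1498 19.5718 8.9183 1.9304 0.0000 0.0000
33.1050 24.6626 13.7962 3.7394 0.0000 0.0000 0.0000
36.5913 29.1498 19.5718 7.2438 0.0000 0.0000 0.0000 0.0000

Δt=0.08986  u=1.13451  d=0.88144  q=0.48201  discount=0.99659
step 7 (expiry): payoffs max(K−S,0) = 36.5913 29.1498 19.5718 7.2438 0.0000 0.0000 0.0000 0.0000
step 6: (k=6,j=0): S=29.4050, K−S=33.1050, hold=32.8920 ⇒ V=33.1050 exercise | (k=6,j=1): S=37.8474, K−S=24.6626, hold=24.4495 ⇒ V=24.6626 exercise | (k=6,j=2): S=48.7138, K−S=13.7962, hold=13.5831 ⇒ V=13.7962 exercise | (k=6,j=3): S=62.7000, K−S=0.0000, hold=3.7394 ⇒ V=3.7394 continue | (k=6,j=4): S=80.7018, K−S=0.0000, hold=0.0000 ⇒ V=0.0000 continue | (k=6,j=5): S=103.8721, K−S=0.0000, hold=0.0000 ⇒ V=0.0000 continue | (k=6,j=6): S=133.6948, K−S=0.0000, hold=0.0000 ⇒ V=0.0000 continue  boundary S*=48.7138
step 5: (k=5,j=0): S=33.3602, K−S=29.1498, hold=28.9367 ⇒ V=29.1498 exercise | (k=5,j=1): S=42.9382, K−S=19.5718, hold=19.3587 ⇒ V=19.5718 exercise | (k=5,j=2): S=55.2662, K−S=7.2438, hold=8.9183 ⇒ V=8.9183 continue | (k=5,j=3): S=71.1337, K−S=0.0000, hold=1.9304 ⇒ V=1.9304 continue | (k=5,j=4): S=91.5569, K−S=0.0000, hold=0.0000 ⇒ V=0.0000 continue | (k=5,j=5): S=117.8438, K−S=0.0000, hold=0.0000 ⇒ V=0.0000 continue  boundary S*=42.9382
step 4: (k=4,j=0): S=37.8474, K−S=24.6626, hold=24.4495 ⇒ V=24.6626 exercise | (k=4,j=1): S=48.7138, K−S=13.7962, hold=14.3875 ⇒ V=14.3875 continue | (k=4,j=2): S=62.7000, K−S=0.0000, hold=5.5311 ⇒ V=5.5311 continue | (k=4,j=3): S=80.7018, K−S=0.0000, hold=0.9965 ⇒ V=0.9965 continue | (k=4,j=4): S=103.8721, K−S=0.0000, hold=0.0000 ⇒ V=0.0000 continue  boundary S*=37.8474
step 3: (k=3,j=0): S=42.9382, K−S=19.5718, hold=19.6427 ⇒ V=19.6427 continue | (k=3,j=1): S=55.2662, K−S=7.2438, hold=10.0842 ⇒ V=10.0842 continue | (k=3,j=2): S=71.1337, K−S=0.0000, hold=3.3340 ⇒ V=3.3340 continue | (k=3,j=3): S=91.5569, K−S=0.0000, hold=0.5144 ⇒ V=0.5144 continue  boundary S*=-
step 2: (k=2,j=0): S=48.7138, K−S=13.7962, hold=14.9842 ⇒ V=14.9842 continue | (k=2,j=1): S=62.7000, K−S=0.0000, hold=6.8073 ⇒ V=6.8073 continue | (k=2,j=2): S=80.7018, K−S=0.0000, hold=1.9682 ⇒ V=1.9682 continue  boundary S*=-
step 1: (k=1,j=0): S=55.2662, K−S=7.2438, hold=11.0052 ⇒ V=11.0052 continue | (k=1,j=1): S=71.1337, K−S=0.0000, hold=4.4596 ⇒ V=4.4596 continue  boundary S*=-
step 0: (k=0,j=0): S=62.7000, K−S=0.0000, hold=7.8234 ⇒ V=7.8234 continue  boundary S*=-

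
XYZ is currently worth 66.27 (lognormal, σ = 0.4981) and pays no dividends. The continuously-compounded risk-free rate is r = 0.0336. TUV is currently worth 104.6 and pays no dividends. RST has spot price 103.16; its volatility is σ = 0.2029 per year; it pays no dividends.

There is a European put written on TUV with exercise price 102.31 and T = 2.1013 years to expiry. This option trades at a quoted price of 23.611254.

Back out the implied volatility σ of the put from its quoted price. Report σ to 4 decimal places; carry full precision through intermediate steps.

At σ = 0.4951 the Black–Scholes value reproduces the quote:
σ√T = 0.4951·√2.1013 = 0.717690
d₁ = (ln(S/K) + (r+σ²/2)T) / (σ√T) = (ln(104.6/102.31) + (0.0336+0.4951²/2)·2.1013) / 0.717690 = (0.022136 + 0.328143) / 0.717690 = 0.488065
d₂ = d₁ − σ√T = 0.488065 − 0.717690 = -0.229625
e^{−rT} = 0.931831
N(−d₁) = 0.312752,  N(−d₂) = 0.590808
V = K·e^{−rT}·N(−d₂) − S·N(−d₁) = 56.325106 − 32.713852 = 23.611254 (the quoted price), and the Black–Scholes price is strictly increasing in σ, so σ is unique

sigma = 0.4951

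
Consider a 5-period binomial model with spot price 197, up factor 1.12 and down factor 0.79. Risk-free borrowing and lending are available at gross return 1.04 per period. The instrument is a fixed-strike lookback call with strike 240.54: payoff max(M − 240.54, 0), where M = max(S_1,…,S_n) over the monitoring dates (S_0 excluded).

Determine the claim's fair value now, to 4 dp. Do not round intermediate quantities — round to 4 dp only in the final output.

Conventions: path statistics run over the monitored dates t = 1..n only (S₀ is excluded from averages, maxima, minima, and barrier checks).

Under the martingale measure an up-move has probability p* = 0.7576; value the claim as the probability-weighted average of per-path payoffs, discounted 5 periods at R = 1.04.
Enumerate all 2^5 = 32 price paths (U = up ×1.12, D = down ×0.79); each path with k up-moves has probability p*^k·(1−p*)^(5−k).
DDDDD: M=155.6300, payoff=0.0000, prob=0.000837
UDDDD: M=220.6400, payoff=0.0000, prob=0.002617
DUDDD: M=174.3056, payoff=0.0000, prob=0.002617
UUDDD: M=247.1168, payoff=6.5768, prob=0.008177
DDUDD: M=155.6300, payoff=0.0000, prob=0.002617
UDUDD: M=220.6400, payoff=0.0000, prob=0.008177
DUUDD: M=195.2223, payoff=0.0000, prob=0.008177
UUUDD: M=276.7708, payoff=36.2308, prob=0.025552
DDDUD: M=155.6300, payoff=0.0000, prob=0.002617
UDDUD: M=220.6400, payoff=0.0000, prob=0.008177
DUDUD: M=174.3056, payoff=0.0000, prob=0.008177
UUDUD: M=247.1168, payoff=6.5768, prob=0.025552
DDUUD: M=155.6300, payoff=0.0000, prob=0.008177
UDUUD: M=220.6400, payoff=0.0000, prob=0.025552
DUUUD: M=218.6489, payoff=0.0000, prob=0.025552
UUUUD: M=309.9833, payoff=69.4433, prob=0.079851
DDDDU: M=155.6300, payoff=0.0000, prob=0.002617
UDDDU: M=220.6400, payoff=0.0000, prob=0.008177
DUDDU: M=174.3056, payoff=0.0000, prob=0.008177
UUDDU: M=247.1168, payoff=6.5768, prob=0.025552
DDUDU: M=155.6300, payoff=0.0000, prob=0.008177
UDUDU: M=220.6400, payoff=0.0000, prob=0.025552
DUUDU: M=195.2223, payoff=0.0000, prob=0.025552
UUUDU: M=276.7708, payoff=36.2308, prob=0.079851
DDDUU: M=155.6300, payoff=0.0000, prob=0.008177
UDDUU: M=220.6400, payoff=0.0000, prob=0.025552
DUDUU: M=174.3056, payoff=0.0000, prob=0.025552
UUDUU: M=247.1168, payoff=6.5768, prob=0.079851
DDUUU: M=172.7327, payoff=0.0000, prob=0.025552
UDUUU: M=244.8868, payoff=4.3468, prob=0.079851
DUUUU: M=244.8868, payoff=4.3468, prob=0.079851
UUUUU: M=347.1813, payoff=106.6413, prob=0.249534
Price = Σ prob·payoff / R^5 = 37.583878 / 1.216653 = 30.8912

price = 30.8912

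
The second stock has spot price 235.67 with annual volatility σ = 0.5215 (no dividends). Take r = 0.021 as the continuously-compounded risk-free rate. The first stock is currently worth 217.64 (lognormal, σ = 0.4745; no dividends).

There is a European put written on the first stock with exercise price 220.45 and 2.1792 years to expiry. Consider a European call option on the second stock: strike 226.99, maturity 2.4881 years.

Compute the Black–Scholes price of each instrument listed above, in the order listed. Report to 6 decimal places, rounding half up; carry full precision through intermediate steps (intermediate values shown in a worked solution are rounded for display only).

price(the first stock put K=220.45) = 55.168591
price(the second stock call K=226.99) = 82.506504

[the first stock put K=220.45]
σ√T = 0.4745·√2.1792 = 0.700462
d₁ = (ln(S/K) + (r+σ²/2)T) / (σ√T) = (ln(217.64/220.45) + (0.021+0.4745²/2)·2.1792) / 0.700462 = (-0.012829 + 0.291087) / 0.700462 = 0.397250
d₂ = d₁ − σ√T = 0.397250 − 0.700462 = -0.303213
e^{−rT} = 0.955268
N(−d₁) = 0.345592,  N(−d₂) = 0.619136
price = K·e^{−rT}·N(−d₂) − S·N(−d₁) = 130.383174 − 75.214584 = 55.168591
[the second stock call K=226.99]
σ√T = 0.5215·√2.4881 = 0.822599
d₁ = (ln(S/K) + (r+σ²/2)T) / (σ√T) = (ln(235.67/226.99) + (0.021+0.5215²/2)·2.4881) / 0.822599 = (0.037527 + 0.390585) / 0.822599 = 0.520437
d₂ = d₁ − σ√T = 0.520437 − 0.822599 = -0.302162
e^{−rT} = 0.949091
N(d₁) = 0.698621,  N(d₂) = 0.381264
price = S·N(d₁) − K·e^{−rT}·N(d₂) = 164.643919 − 82.137415 = 82.506504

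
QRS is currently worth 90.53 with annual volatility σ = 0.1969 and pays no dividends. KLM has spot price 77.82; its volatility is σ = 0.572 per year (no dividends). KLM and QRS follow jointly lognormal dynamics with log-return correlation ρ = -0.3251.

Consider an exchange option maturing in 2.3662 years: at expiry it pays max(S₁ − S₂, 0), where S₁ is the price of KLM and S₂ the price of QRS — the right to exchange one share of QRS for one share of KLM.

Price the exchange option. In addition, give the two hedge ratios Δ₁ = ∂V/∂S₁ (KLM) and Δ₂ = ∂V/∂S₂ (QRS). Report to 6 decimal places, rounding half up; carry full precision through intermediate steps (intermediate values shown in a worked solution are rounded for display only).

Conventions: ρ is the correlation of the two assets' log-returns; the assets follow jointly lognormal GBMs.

exchange price = 26.781158
Δ1 = 0.641063
Δ2 = -0.255235

σ_eff = √(σ₁² + σ₂² − 2ρσ₁σ₂) = √(0.572² + 0.1969² − 2·-0.3251·0.572·0.1969) = 0.662709
d₁ = (ln(S₁/S₂) + (q₂ − q₁ + σ_eff²/2)T) / (σ_eff√T) = (ln(77.82/90.53) + (0.0 − 0.0 + 0.219592)·2.3662) / 1.019410 = 0.361302
d₂ = d₁ − σ_eff√T = 0.361302 − 1.019410 = -0.658107
N(d₁) = 0.641063,  N(d₂) = 0.255235
V = S₁·e^{−q₁T}·N(d₁) − S₂·e^{−q₂T}·N(d₂) = 49.887548 − 23.106390 = 26.781158
Key observation: no risk-free rate is needed — with the second asset as numeraire the exchange option is a call on the ratio S₁/S₂, and r cancels out of the value.
Δ₁ = e^{−q₁T}·N(d₁) = 0.641063;  Δ₂ = −e^{−q₂T}·N(d₂) = -0.255235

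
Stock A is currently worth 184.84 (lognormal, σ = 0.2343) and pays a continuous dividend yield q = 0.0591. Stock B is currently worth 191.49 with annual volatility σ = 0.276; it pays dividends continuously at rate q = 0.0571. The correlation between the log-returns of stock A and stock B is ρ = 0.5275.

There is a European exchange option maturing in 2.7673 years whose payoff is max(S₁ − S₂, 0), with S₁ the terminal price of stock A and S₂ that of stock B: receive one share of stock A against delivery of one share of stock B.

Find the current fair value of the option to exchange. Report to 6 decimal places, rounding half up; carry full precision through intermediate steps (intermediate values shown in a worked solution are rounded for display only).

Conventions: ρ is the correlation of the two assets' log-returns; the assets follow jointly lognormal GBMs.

exchange price = 23.316449

σ_eff = √(σ₁² + σ₂² − 2ρσ₁σ₂) = √(0.2343² + 0.276² − 2·0.5275·0.2343·0.276) = 0.250697
d₁ = (ln(S₁/S₂) + (q₂ − q₁ + σ_eff²/2)T) / (σ_eff√T) = (ln(184.84/191.49) + (0.0571 − 0.0591 + 0.031425)·2.7673) / 0.417040 = 0.110497
d₂ = d₁ − σ_eff√T = 0.110497 − 0.417040 = -0.306543
N(d₁) = 0.543992,  N(d₂) = 0.379596
V = S₁·e^{−q₁T}·N(d₁) − S₂·e^{−q₂T}·N(d₂) = 85.380931 − 62.064483 = 23.316449
Key observation: the rate r is irrelevant here: denominating values in stock B turns the exchange into a ratio option on S₁/S₂, and discounting at r drops out.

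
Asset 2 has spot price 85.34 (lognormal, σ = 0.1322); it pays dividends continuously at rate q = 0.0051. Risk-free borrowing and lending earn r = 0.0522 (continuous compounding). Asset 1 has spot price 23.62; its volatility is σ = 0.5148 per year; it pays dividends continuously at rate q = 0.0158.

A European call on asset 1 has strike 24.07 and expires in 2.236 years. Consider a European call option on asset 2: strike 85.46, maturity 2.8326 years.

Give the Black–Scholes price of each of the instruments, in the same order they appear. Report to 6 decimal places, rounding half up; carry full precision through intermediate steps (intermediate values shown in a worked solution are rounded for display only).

price(asset 1 call K=24.07) = 7.337487
price(asset 2 call K=85.46) = 13.379991

[asset 1 call K=24.07]
σ√T = 0.5148·√2.236 = 0.769794
d₁ = (ln(S/K) + (r−q+σ²/2)T) / (σ√T) = (ln(23.62/24.07) + (0.0522−0.0158+0.5148²/2)·2.236) / 0.769794 = (-0.018872 + 0.377682) / 0.769794 = 0.466111
d₂ = d₁ − σ√T = 0.466111 − 0.769794 = -0.303683
e^{−rT} = 0.889835
e^{−qT} = 0.965288
N(d₁) = 0.679432,  N(d₂) = 0.380685
price = S·e^{−qT}·N(d₁) − K·e^{−rT}·N(d₂) = 15.491117 − 8.153630 = 7.337487
[asset 2 call K=85.46]
σ√T = 0.1322·√2.8326 = 0.222497
d₁ = (ln(S/K) + (r−q+σ²/2)T) / (σ√T) = (ln(85.34/85.46) + (0.0522−0.0051+0.1322²/2)·2.8326) / 0.222497 = (-0.001405 + 0.158168) / 0.222497 = 0.704561
d₂ = d₁ − σ√T = 0.704561 − 0.222497 = 0.482064
e^{−rT} = 0.862550
e^{−qT} = 0.985658
N(d₁) = 0.759458,  N(d₂) = 0.685120
price = S·e^{−qT}·N(d₁) − K·e^{−rT}·N(d₂) = 63.882614 − 50.502623 = 13.379991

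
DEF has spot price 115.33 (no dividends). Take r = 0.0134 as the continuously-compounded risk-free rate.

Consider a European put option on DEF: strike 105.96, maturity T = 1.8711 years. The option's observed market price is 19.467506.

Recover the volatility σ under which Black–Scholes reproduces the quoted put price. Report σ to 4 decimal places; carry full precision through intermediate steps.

At σ = 0.4255 the Black–Scholes value reproduces the quote:
σ√T = 0.4255·√1.8711 = 0.582034
d₁ = (ln(S/K) + (r+σ²/2)T) / (σ√T) = (ln(115.33/105.96) + (0.0134+0.4255²/2)·1.8711) / 0.582034 = (0.084736 + 0.194454) / 0.582034 = 0.479681
d₂ = d₁ − σ√T = 0.479681 − 0.582034 = -0.102353
e^{−rT} = 0.975239
N(−d₁) = 0.315727,  N(−d₂) = 0.540762
V = K·e^{−rT}·N(−d₂) − S·N(−d₁) = 55.880332 − 36.412826 = 19.467506 (the observed quote) — the price is monotone increasing in volatility, hence this σ is the only solution

sigma = 0.4255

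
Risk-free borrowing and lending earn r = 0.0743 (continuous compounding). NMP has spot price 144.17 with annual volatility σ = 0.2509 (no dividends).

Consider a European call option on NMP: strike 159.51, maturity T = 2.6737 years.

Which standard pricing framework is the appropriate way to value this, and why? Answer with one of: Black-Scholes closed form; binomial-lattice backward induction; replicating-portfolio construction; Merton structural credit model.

Key observation: with NMP following a GBM at constant σ and r, the European call struck at 159.51 prices in closed form — nothing here needs a stepwise model or a balance sheet.

framework: Black-Scholes closed form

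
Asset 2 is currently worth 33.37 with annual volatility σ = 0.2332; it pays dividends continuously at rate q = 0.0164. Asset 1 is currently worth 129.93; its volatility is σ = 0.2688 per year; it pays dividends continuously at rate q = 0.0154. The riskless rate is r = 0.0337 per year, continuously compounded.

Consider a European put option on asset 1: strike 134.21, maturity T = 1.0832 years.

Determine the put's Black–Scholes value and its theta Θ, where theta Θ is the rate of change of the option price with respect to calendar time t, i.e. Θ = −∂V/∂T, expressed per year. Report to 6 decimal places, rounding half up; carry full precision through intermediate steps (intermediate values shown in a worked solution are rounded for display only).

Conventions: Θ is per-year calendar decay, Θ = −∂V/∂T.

price = 15.128613
Θ = -4.962730

σ√T = 0.2688·√1.0832 = 0.279759
d₁ = (ln(S/K) + (r−q+σ²/2)T) / (σ√T) = (ln(129.93/134.21) + (0.0337−0.0154+0.2688²/2)·1.0832) / 0.279759 = (-0.032410 + 0.058955) / 0.279759 = 0.094886
d₂ = d₁ − σ√T = 0.094886 − 0.279759 = -0.184873
e^{−rT} = 0.964154
e^{−qT} = 0.983457
N(−d₁) = 0.462203,  N(−d₂) = 0.573336
Put price V = K·e^{−rT}·N(−d₂) − S·e^{−qT}·N(−d₁) = 74.189149 − 59.060537 = 15.128613
φ(d₁) = (1/√(2π))·e^{−d₁²/2} = 0.397150
Θ = −S·e^{−qT}·φ(d₁)·σ/(2√T) − q·S·e^{−qT}·N(−d₁) + r·K·e^{−rT}·N(−d₂) = −6.553372 − 0.909532 + 2.500174 = -4.962730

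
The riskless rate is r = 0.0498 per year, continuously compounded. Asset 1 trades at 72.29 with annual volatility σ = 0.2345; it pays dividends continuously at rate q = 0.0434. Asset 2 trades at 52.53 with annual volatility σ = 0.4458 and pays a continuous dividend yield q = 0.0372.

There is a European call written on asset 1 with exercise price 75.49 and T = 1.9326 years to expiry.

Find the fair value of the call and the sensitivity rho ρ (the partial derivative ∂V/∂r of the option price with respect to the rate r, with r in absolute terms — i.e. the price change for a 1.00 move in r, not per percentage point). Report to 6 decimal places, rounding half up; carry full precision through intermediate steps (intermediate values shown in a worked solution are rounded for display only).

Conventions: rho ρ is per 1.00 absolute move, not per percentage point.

σ√T = 0.2345·√1.9326 = 0.325997
d₁ = (ln(S/K) + (r−q+σ²/2)T) / (σ√T) = (ln(72.29/75.49) + (0.0498−0.0434+0.2345²/2)·1.9326) / 0.325997 = (-0.043314 + 0.065506) / 0.325997 = 0.068072
d₂ = d₁ − σ√T = 0.068072 − 0.325997 = -0.257925
e^{−rT} = 0.908243
e^{−qT} = 0.919546
N(d₁) = 0.527136,  N(d₂) = 0.398232
Call price V = S·e^{−qT}·N(d₁) − K·e^{−rT}·N(d₂) = 35.040834 − 27.304108 = 7.736727
ρ = K·T·e^{−rT}·N(d₂) = 52.767919

price = 7.736727
ρ = 52.767919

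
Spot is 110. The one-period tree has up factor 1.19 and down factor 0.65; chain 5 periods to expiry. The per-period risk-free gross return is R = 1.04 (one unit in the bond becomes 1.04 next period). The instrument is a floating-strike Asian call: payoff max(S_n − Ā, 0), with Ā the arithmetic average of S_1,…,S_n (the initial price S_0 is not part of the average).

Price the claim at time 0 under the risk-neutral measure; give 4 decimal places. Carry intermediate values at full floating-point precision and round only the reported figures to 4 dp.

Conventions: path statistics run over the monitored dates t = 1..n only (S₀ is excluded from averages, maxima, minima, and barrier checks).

Set p* = 0.7222 (from d < R < u); the path-dependent value is the discounted p*-expectation over all price paths.
Enumerate all 2^5 = 32 price paths (U = up ×1.19, D = down ×0.65); each path with k up-moves has probability p*^k·(1−p*)^(5−k).
DDDDD: Ā=36.1165, payoff=0.0000, prob=0.001654
UDDDD: Ā=66.1210, payoff=0.0000, prob=0.004300
DUDDD: Ā=54.2410, payoff=0.0000, prob=0.004300
UUDDD: Ā=99.3028, payoff=0.0000, prob=0.011180
DDUDD: Ā=46.5190, payoff=0.0000, prob=0.004300
UDUDD: Ā=85.1656, payoff=0.0000, prob=0.011180
DUUDD: Ā=73.2856, payoff=0.0000, prob=0.011180
UUUDD: Ā=134.1690, payoff=0.0000, prob=0.029067
DDDUD: Ā=41.4997, payoff=0.0000, prob=0.004300
UDDUD: Ā=75.9764, payoff=0.0000, prob=0.011180
DUDUD: Ā=64.0964, payoff=0.0000, prob=0.011180
UUDUD: Ā=117.3458, payoff=0.0000, prob=0.029067
DDUUD: Ā=56.3744, payoff=0.0000, prob=0.011180
UDUUD: Ā=103.2086, payoff=0.0000, prob=0.029067
DUUUD: Ā=91.3286, payoff=0.0000, prob=0.029067
UUUUD: Ā=167.2015, payoff=0.0000, prob=0.075575
DDDDU: Ā=38.2372, payoff=0.0000, prob=0.004300
UDDDU: Ā=70.0035, payoff=0.0000, prob=0.011180
DUDDU: Ā=58.1235, payoff=0.0000, prob=0.011180
UUDDU: Ā=106.4106, payoff=0.0000, prob=0.029067
DDUDU: Ā=50.4015, payoff=0.0000, prob=0.011180
UDUDU: Ā=92.2734, payoff=0.0000, prob=0.029067
DUUDU: Ā=80.3934, payoff=0.0000, prob=0.029067
UUUDU: Ā=147.1818, payoff=0.0000, prob=0.075575
DDDUU: Ā=45.3822, payoff=0.0000, prob=0.011180
UDDUU: Ā=83.0843, payoff=0.0000, prob=0.029067
DUDUU: Ā=71.2043, payoff=7.1135, prob=0.029067
UUDUU: Ā=130.3586, payoff=13.0232, prob=0.075575
DDUUU: Ā=63.4823, payoff=14.8355, prob=0.029067
UDUUU: Ā=116.2214, payoff=27.1604, prob=0.075575
DUUUU: Ā=104.3414, payoff=39.0404, prob=0.075575
UUUUU: Ā=191.0249, payoff=71.4740, prob=0.196496
Price = Σ prob·payoff / R^5 = 20.669759 / 1.216653 = 16.9890

price = 16.9890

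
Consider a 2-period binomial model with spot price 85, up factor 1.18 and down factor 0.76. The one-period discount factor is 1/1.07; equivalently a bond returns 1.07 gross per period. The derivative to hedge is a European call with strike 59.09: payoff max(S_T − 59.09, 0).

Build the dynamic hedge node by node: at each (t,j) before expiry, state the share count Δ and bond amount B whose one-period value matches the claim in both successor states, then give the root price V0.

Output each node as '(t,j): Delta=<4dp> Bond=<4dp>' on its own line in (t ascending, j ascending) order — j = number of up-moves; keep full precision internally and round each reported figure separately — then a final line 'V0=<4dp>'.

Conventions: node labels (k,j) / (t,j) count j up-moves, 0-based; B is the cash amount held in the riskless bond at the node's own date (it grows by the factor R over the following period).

Under the risk-neutral measure, an up-move has probability p* = (R−d)/(u−d) = 0.7381 and values discount at R = 1.07.
Payoffs at expiry: V(2,0)=0.0000, V(2,1)=17.1380, V(2,2)=59.2640
Node (1,0) S=64.6000: V=(p*·17.1380+(1−p*)·0.0000)/1.07=11.8219; Δ=(17.1380−0.0000)/(76.2280−49.0960)=0.6317; B=V−Δ·S=-28.9828
Node (1,1) S=100.3000: V=(p*·59.2640+(1−p*)·17.1380)/1.07=45.0757; Δ=(59.2640−17.1380)/(118.3540−76.2280)=1.0000; B=V−Δ·S=-55.2243
Node (0,0) S=85.0000: V=(p*·45.0757+(1−p*)·11.8219)/1.07=33.9873; Δ=(45.0757−11.8219)/(100.3000−64.6000)=0.9315; B=V−Δ·S=-45.1883
Sanity check at the root: Δ(0,0)·S0 + B(0,0) reproduces V0 = 33.9873.

(0,0): Delta=0.9315 Bond=-45.1883
(1,0): Delta=0.6317 Bond=-28.9828
(1,1): Delta=1.0000 Bond=-55.2243
V0=33.9873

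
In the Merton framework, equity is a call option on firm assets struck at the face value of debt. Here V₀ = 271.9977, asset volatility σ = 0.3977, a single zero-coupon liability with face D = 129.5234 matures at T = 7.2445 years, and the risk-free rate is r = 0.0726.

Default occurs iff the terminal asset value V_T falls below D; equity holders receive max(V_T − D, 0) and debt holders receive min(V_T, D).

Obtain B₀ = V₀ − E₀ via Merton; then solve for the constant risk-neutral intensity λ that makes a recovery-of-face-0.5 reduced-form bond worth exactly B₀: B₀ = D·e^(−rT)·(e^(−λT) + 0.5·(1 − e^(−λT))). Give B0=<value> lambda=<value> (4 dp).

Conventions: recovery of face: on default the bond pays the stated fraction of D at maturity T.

Equity is a call on the firm's assets struck at D = 129.5234:
d₁ = [ln(V₀/D) + (r + σ²/2)T] / (σ√T)
   = [ln(271.9977/129.5234) + (0.0726 + 0.5·0.3977²)·7.2445] / (0.3977·√7.2445)
   = [0.741932 + 1.098865] / 1.070434 = 1.719674
d₂ = d₁ − σ√T = 1.719674 − 1.070434 = 0.649240
N(d₁) = 0.957254,  N(d₂) = 0.741908,  e^(−rT) = 0.590993
E₀ = V₀·N(d₁) − D·e^(−rT)·N(d₂)
   = 271.9977·0.957254 − 129.5234·0.590993·0.741908 = 203.579722
B₀ = V₀ − E₀ = 271.9977 − 203.579722 = 68.417978
e^(−λT) = (B₀·e^(rT)/D − 0.5)/(1 − 0.5) = (68.4180·1.692067/129.5234 − 0.5)/0.5 = 0.78759702
λ = −ln(0.78759702)/7.2445 = 0.032959

B0=68.4180 lambda=0.0330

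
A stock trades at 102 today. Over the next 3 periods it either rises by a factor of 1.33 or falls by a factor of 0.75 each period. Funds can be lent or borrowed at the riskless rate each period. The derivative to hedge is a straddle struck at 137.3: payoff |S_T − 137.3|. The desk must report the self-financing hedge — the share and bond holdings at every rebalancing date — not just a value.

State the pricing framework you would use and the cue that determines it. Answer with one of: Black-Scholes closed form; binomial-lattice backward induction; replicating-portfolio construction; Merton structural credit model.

framework: replicating-portfolio construction

Key observation: the mandate to exhibit the hedge at every date and state singles out the replicating-portfolio construction on the 3-period tree with factors 1.33 and 0.75 from 102.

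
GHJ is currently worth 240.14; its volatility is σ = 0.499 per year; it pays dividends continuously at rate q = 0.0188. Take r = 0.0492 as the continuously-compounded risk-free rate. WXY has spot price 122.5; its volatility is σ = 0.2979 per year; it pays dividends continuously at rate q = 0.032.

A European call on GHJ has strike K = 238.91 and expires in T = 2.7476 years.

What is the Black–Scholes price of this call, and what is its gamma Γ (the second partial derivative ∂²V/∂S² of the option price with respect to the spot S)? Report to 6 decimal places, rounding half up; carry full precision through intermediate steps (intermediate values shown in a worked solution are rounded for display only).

price = 80.111046
Γ = 0.001666

σ√T = 0.499·√2.7476 = 0.827137
d₁ = (ln(S/K) + (r−q+σ²/2)T) / (σ√T) = (ln(240.14/238.91) + (0.0492−0.0188+0.499²/2)·2.7476) / 0.827137 = (0.005135 + 0.425605) / 0.827137 = 0.520760
d₂ = d₁ − σ√T = 0.520760 − 0.827137 = -0.306377
e^{−rT} = 0.873557
e^{−qT} = 0.949657
N(d₁) = 0.698733,  N(d₂) = 0.379659
Call price V = S·e^{−qT}·N(d₁) − K·e^{−rT}·N(d₂) = 159.346438 − 79.235392 = 80.111046
φ(d₁) = (1/√(2π))·e^{−d₁²/2} = 0.348355
Γ = e^{−qT}·φ(d₁) / (S·σ·√T) = 0.001666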